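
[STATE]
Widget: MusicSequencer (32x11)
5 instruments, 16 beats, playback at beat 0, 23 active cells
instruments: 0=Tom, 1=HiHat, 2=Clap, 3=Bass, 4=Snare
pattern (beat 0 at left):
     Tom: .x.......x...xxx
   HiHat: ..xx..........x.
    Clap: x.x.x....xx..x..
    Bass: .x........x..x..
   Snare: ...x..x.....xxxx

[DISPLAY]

      ▼123456789012345          
   Tom·█·······█···███          
 HiHat··██··········█·          
  Clap█·█·█····██··█··          
  Bass·█········█··█··          
 Snare···█··█·····████          
                                
                                
                                
                                
                                


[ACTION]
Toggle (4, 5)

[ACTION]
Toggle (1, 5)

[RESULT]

      ▼123456789012345          
   Tom·█·······█···███          
 HiHat··██·█········█·          
  Clap█·█·█····██··█··          
  Bass·█········█··█··          
 Snare···█·██·····████          
                                
                                
                                
                                
                                


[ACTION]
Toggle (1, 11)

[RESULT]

      ▼123456789012345          
   Tom·█·······█···███          
 HiHat··██·█·····█··█·          
  Clap█·█·█····██··█··          
  Bass·█········█··█··          
 Snare···█·██·····████          
                                
                                
                                
                                
                                


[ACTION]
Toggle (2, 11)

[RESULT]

      ▼123456789012345          
   Tom·█·······█···███          
 HiHat··██·█·····█··█·          
  Clap█·█·█····███·█··          
  Bass·█········█··█··          
 Snare···█·██·····████          
                                
                                
                                
                                
                                


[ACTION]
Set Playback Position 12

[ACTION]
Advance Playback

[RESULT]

      0123456789012▼45          
   Tom·█·······█···███          
 HiHat··██·█·····█··█·          
  Clap█·█·█····███·█··          
  Bass·█········█··█··          
 Snare···█·██·····████          
                                
                                
                                
                                
                                


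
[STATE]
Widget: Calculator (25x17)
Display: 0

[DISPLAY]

                        0
┌───┬───┬───┬───┐        
│ 7 │ 8 │ 9 │ ÷ │        
├───┼───┼───┼───┤        
│ 4 │ 5 │ 6 │ × │        
├───┼───┼───┼───┤        
│ 1 │ 2 │ 3 │ - │        
├───┼───┼───┼───┤        
│ 0 │ . │ = │ + │        
├───┼───┼───┼───┤        
│ C │ MC│ MR│ M+│        
└───┴───┴───┴───┘        
                         
                         
                         
                         
                         


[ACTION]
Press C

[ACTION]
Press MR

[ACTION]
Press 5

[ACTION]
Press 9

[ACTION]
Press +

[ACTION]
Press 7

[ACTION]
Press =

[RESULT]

                       66
┌───┬───┬───┬───┐        
│ 7 │ 8 │ 9 │ ÷ │        
├───┼───┼───┼───┤        
│ 4 │ 5 │ 6 │ × │        
├───┼───┼───┼───┤        
│ 1 │ 2 │ 3 │ - │        
├───┼───┼───┼───┤        
│ 0 │ . │ = │ + │        
├───┼───┼───┼───┤        
│ C │ MC│ MR│ M+│        
└───┴───┴───┴───┘        
                         
                         
                         
                         
                         


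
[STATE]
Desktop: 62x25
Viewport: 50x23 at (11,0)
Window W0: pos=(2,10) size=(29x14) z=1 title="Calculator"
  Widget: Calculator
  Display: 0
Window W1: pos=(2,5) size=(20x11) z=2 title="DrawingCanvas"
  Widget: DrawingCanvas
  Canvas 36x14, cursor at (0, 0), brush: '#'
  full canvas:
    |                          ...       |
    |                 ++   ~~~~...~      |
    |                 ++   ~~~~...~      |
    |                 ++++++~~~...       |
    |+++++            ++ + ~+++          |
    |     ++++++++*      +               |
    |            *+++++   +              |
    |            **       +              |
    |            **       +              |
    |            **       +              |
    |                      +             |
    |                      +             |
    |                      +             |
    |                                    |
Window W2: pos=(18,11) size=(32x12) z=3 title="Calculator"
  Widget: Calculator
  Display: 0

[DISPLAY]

                                                  
                                                  
                                                  
                                                  
                                                  
━━━━━━━━━━┓                                       
Canvas    ┃                                       
──────────┨                                       
          ┃                                       
         +┃                                       
         +┃━━━━━━━━┓                              
       ┏━━━━━━━━━━━━━━━━━━━━━━━━━━━━━━┓           
       ┃ Calculator                   ┃           
+++++* ┠──────────────────────────────┨           
    *++┃                             0┃           
━━━━━━━┃┌───┬───┬───┬───┐             ┃           
┼───┼──┃│ 7 │ 8 │ 9 │ ÷ │             ┃           
│ 6 │ ×┃├───┼───┼───┼───┤             ┃           
┼───┼──┃│ 4 │ 5 │ 6 │ × │             ┃           
│ 3 │ -┃├───┼───┼───┼───┤             ┃           
┼───┼──┃│ 1 │ 2 │ 3 │ - │             ┃           
│ = │ +┃└───┴───┴───┴───┘             ┃           
┴───┴──┗━━━━━━━━━━━━━━━━━━━━━━━━━━━━━━┛           


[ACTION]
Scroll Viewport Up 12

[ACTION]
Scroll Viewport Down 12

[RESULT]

                                                  
                                                  
                                                  
━━━━━━━━━━┓                                       
Canvas    ┃                                       
──────────┨                                       
          ┃                                       
         +┃                                       
         +┃━━━━━━━━┓                              
       ┏━━━━━━━━━━━━━━━━━━━━━━━━━━━━━━┓           
       ┃ Calculator                   ┃           
+++++* ┠──────────────────────────────┨           
    *++┃                             0┃           
━━━━━━━┃┌───┬───┬───┬───┐             ┃           
┼───┼──┃│ 7 │ 8 │ 9 │ ÷ │             ┃           
│ 6 │ ×┃├───┼───┼───┼───┤             ┃           
┼───┼──┃│ 4 │ 5 │ 6 │ × │             ┃           
│ 3 │ -┃├───┼───┼───┼───┤             ┃           
┼───┼──┃│ 1 │ 2 │ 3 │ - │             ┃           
│ = │ +┃└───┴───┴───┴───┘             ┃           
┴───┴──┗━━━━━━━━━━━━━━━━━━━━━━━━━━━━━━┛           
━━━━━━━━━━━━━━━━━━━┛                              
                                                  


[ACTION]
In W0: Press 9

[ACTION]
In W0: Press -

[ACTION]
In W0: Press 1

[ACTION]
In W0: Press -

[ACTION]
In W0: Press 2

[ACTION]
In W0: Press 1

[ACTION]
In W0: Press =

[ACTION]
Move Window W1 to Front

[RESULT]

                                                  
                                                  
                                                  
━━━━━━━━━━┓                                       
Canvas    ┃                                       
──────────┨                                       
          ┃                                       
         +┃                                       
         +┃━━━━━━━━┓                              
         +┃━━━━━━━━━━━━━━━━━━━━━━━━━━━┓           
         +┃lculator                   ┃           
+++++*    ┃───────────────────────────┨           
    *+++++┃                          0┃           
━━━━━━━━━━┛─┬───┬───┬───┐             ┃           
┼───┼──┃│ 7 │ 8 │ 9 │ ÷ │             ┃           
│ 6 │ ×┃├───┼───┼───┼───┤             ┃           
┼───┼──┃│ 4 │ 5 │ 6 │ × │             ┃           
│ 3 │ -┃├───┼───┼───┼───┤             ┃           
┼───┼──┃│ 1 │ 2 │ 3 │ - │             ┃           
│ = │ +┃└───┴───┴───┴───┘             ┃           
┴───┴──┗━━━━━━━━━━━━━━━━━━━━━━━━━━━━━━┛           
━━━━━━━━━━━━━━━━━━━┛                              
                                                  


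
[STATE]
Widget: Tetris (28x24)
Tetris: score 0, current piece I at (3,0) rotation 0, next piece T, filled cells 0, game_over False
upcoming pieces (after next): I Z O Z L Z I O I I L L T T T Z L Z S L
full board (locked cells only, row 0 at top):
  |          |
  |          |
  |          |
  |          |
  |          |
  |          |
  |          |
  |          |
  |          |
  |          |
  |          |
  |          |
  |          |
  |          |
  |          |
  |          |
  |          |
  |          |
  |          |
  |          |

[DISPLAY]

   ████   │Next:            
          │ ▒               
          │▒▒▒              
          │                 
          │                 
          │                 
          │Score:           
          │0                
          │                 
          │                 
          │                 
          │                 
          │                 
          │                 
          │                 
          │                 
          │                 
          │                 
          │                 
          │                 
          │                 
          │                 
          │                 
          │                 


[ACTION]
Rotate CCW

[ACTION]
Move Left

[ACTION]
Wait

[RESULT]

          │Next:            
  █       │ ▒               
  █       │▒▒▒              
  █       │                 
  █       │                 
          │                 
          │Score:           
          │0                
          │                 
          │                 
          │                 
          │                 
          │                 
          │                 
          │                 
          │                 
          │                 
          │                 
          │                 
          │                 
          │                 
          │                 
          │                 
          │                 


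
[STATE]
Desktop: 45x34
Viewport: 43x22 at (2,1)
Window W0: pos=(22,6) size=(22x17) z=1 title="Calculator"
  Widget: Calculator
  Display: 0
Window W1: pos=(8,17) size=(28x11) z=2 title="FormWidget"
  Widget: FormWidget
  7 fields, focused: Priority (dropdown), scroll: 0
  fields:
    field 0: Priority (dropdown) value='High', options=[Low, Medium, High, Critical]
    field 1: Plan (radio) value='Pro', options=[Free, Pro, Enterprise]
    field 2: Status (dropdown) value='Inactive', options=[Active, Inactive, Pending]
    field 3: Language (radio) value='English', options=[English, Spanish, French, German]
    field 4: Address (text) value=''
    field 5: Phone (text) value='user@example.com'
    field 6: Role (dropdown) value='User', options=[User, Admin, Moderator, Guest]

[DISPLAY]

                                           
                                           
                                           
                                           
                                           
                    ┏━━━━━━━━━━━━━━━━━━━━┓ 
                    ┃ Calculator         ┃ 
                    ┠────────────────────┨ 
                    ┃                   0┃ 
                    ┃┌───┬───┬───┬───┐   ┃ 
                    ┃│ 7 │ 8 │ 9 │ ÷ │   ┃ 
                    ┃├───┼───┼───┼───┤   ┃ 
                    ┃│ 4 │ 5 │ 6 │ × │   ┃ 
                    ┃├───┼───┼───┼───┤   ┃ 
                    ┃│ 1 │ 2 │ 3 │ - │   ┃ 
                    ┃├───┼───┼───┼───┤   ┃ 
      ┏━━━━━━━━━━━━━━━━━━━━━━━━━━┓ + │   ┃ 
      ┃ FormWidget               ┃───┤   ┃ 
      ┠──────────────────────────┨ M+│   ┃ 
      ┃> Priority:   [High     ▼]┃───┘   ┃ 
      ┃  Plan:       ( ) Free  (●┃       ┃ 
      ┃  Status:     [Inactive ▼]┃━━━━━━━┛ 


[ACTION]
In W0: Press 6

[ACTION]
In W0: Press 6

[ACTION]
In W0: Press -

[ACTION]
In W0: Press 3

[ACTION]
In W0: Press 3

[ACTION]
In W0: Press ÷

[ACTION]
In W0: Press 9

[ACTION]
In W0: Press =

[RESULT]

                                           
                                           
                                           
                                           
                                           
                    ┏━━━━━━━━━━━━━━━━━━━━┓ 
                    ┃ Calculator         ┃ 
                    ┠────────────────────┨ 
                    ┃         3.666666667┃ 
                    ┃┌───┬───┬───┬───┐   ┃ 
                    ┃│ 7 │ 8 │ 9 │ ÷ │   ┃ 
                    ┃├───┼───┼───┼───┤   ┃ 
                    ┃│ 4 │ 5 │ 6 │ × │   ┃ 
                    ┃├───┼───┼───┼───┤   ┃ 
                    ┃│ 1 │ 2 │ 3 │ - │   ┃ 
                    ┃├───┼───┼───┼───┤   ┃ 
      ┏━━━━━━━━━━━━━━━━━━━━━━━━━━┓ + │   ┃ 
      ┃ FormWidget               ┃───┤   ┃ 
      ┠──────────────────────────┨ M+│   ┃ 
      ┃> Priority:   [High     ▼]┃───┘   ┃ 
      ┃  Plan:       ( ) Free  (●┃       ┃ 
      ┃  Status:     [Inactive ▼]┃━━━━━━━┛ 


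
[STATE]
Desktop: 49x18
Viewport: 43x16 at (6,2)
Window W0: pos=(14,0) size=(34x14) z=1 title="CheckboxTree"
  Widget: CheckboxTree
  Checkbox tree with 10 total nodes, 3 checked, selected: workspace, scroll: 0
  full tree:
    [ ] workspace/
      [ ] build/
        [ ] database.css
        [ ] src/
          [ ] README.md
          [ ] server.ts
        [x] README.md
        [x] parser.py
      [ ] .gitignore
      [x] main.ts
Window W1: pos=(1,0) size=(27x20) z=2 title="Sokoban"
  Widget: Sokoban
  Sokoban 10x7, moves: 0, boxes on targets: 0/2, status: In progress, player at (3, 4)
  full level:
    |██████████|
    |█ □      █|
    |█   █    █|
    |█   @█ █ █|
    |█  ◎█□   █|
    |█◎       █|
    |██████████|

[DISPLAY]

─────────────────────┨───────────────────┨ 
██████               ┃e/                 ┃ 
     █               ┃                   ┃ 
█    █               ┃base.css           ┃ 
@█ █ █               ┃                   ┃ 
█□   █               ┃ADME.md            ┃ 
     █               ┃rver.ts            ┃ 
██████               ┃ME.md              ┃ 
s: 0  0/2            ┃er.py              ┃ 
                     ┃nore               ┃ 
                     ┃s                  ┃ 
                     ┃━━━━━━━━━━━━━━━━━━━┛ 
                     ┃                     
                     ┃                     
                     ┃                     
                     ┃                     


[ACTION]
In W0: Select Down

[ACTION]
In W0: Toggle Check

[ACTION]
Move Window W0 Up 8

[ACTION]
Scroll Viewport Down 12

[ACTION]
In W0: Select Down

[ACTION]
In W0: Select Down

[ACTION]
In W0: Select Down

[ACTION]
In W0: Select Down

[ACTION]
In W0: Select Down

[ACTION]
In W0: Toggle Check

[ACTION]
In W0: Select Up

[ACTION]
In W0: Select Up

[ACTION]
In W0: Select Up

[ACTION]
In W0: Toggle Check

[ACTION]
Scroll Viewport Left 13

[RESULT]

 ┠─────────────────────────┨───────────────
 ┃██████████               ┃e/             
 ┃█ □      █               ┃               
 ┃█   █    █               ┃base.css       
 ┃█   @█ █ █               ┃               
 ┃█  ◎█□   █               ┃ADME.md        
 ┃█◎       █               ┃rver.ts        
 ┃██████████               ┃ME.md          
 ┃Moves: 0  0/2            ┃er.py          
 ┃                         ┃nore           
 ┃                         ┃s              
 ┃                         ┃━━━━━━━━━━━━━━━
 ┃                         ┃               
 ┃                         ┃               
 ┃                         ┃               
 ┃                         ┃               


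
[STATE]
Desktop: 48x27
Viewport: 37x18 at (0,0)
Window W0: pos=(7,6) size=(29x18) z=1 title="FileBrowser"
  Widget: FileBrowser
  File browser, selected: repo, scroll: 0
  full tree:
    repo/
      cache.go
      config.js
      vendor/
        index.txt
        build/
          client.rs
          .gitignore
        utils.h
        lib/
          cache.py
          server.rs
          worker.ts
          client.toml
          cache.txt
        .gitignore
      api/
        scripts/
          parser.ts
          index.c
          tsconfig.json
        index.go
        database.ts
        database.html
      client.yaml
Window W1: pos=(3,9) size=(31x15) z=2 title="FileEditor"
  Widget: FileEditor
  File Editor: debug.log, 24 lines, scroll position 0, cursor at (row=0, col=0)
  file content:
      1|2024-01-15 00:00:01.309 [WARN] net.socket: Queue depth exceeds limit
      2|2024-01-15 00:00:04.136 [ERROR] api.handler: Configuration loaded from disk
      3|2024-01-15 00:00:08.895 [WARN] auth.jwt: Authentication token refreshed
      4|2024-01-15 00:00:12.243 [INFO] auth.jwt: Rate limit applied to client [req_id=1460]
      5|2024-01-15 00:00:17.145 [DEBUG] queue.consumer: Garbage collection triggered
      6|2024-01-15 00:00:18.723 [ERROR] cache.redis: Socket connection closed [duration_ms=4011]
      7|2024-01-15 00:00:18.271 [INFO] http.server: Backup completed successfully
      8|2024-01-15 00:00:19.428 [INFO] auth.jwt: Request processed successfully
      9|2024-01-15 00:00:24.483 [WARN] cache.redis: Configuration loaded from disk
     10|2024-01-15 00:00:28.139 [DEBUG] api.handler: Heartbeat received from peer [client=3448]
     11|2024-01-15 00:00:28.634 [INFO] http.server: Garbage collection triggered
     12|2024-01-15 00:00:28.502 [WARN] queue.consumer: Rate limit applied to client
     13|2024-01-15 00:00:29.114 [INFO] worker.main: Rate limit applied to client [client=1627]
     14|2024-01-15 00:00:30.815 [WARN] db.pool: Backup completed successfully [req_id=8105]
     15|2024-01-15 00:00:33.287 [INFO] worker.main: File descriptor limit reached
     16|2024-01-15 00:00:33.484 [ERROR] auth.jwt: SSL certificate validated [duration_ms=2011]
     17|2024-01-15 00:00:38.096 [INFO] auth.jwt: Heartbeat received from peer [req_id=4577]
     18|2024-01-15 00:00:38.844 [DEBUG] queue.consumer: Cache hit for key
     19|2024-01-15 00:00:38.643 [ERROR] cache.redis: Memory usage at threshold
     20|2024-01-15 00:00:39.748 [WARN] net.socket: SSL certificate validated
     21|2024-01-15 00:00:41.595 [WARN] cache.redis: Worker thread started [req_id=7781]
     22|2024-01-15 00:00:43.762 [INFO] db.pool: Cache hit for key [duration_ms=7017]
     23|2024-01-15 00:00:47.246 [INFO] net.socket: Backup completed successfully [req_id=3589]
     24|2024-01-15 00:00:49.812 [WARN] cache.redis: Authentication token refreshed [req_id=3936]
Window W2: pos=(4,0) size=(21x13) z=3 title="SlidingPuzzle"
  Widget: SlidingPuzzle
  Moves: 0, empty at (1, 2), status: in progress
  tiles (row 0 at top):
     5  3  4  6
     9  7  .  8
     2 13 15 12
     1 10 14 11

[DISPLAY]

    ┏━━━━━━━━━━━━━━━━━━━┓            
    ┃ SlidingPuzzle     ┃            
    ┠───────────────────┨            
    ┃┌────┬────┬────┬───┃            
    ┃│  5 │  3 │  4 │  6┃            
    ┃├────┼────┼────┼───┃            
    ┃│  9 │  7 │    │  8┃━━━━━━━━━━┓ 
    ┃├────┼────┼────┼───┃          ┃ 
    ┃│  2 │ 13 │ 15 │ 12┃──────────┨ 
   ┏┃├────┼────┼────┼───┃━━━━━━━━┓ ┃ 
   ┃┃│  1 │ 10 │ 14 │ 11┃        ┃ ┃ 
   ┠┃└────┴────┴────┴───┃────────┨ ┃ 
   ┃┗━━━━━━━━━━━━━━━━━━━┛09 [WAR▲┃ ┃ 
   ┃2024-01-15 00:00:04.136 [ERR█┃ ┃ 
   ┃2024-01-15 00:00:08.895 [WAR░┃ ┃ 
   ┃2024-01-15 00:00:12.243 [INF░┃ ┃ 
   ┃2024-01-15 00:00:17.145 [DEB░┃ ┃ 
   ┃2024-01-15 00:00:18.723 [ERR░┃ ┃ 


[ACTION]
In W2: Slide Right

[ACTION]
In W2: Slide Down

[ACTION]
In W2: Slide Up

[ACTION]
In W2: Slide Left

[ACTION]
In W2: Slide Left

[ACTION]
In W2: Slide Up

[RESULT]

    ┏━━━━━━━━━━━━━━━━━━━┓            
    ┃ SlidingPuzzle     ┃            
    ┠───────────────────┨            
    ┃┌────┬────┬────┬───┃            
    ┃│  5 │  3 │  4 │  6┃            
    ┃├────┼────┼────┼───┃            
    ┃│  9 │  7 │  8 │ 12┃━━━━━━━━━━┓ 
    ┃├────┼────┼────┼───┃          ┃ 
    ┃│  2 │ 13 │ 15 │   ┃──────────┨ 
   ┏┃├────┼────┼────┼───┃━━━━━━━━┓ ┃ 
   ┃┃│  1 │ 10 │ 14 │ 11┃        ┃ ┃ 
   ┠┃└────┴────┴────┴───┃────────┨ ┃ 
   ┃┗━━━━━━━━━━━━━━━━━━━┛09 [WAR▲┃ ┃ 
   ┃2024-01-15 00:00:04.136 [ERR█┃ ┃ 
   ┃2024-01-15 00:00:08.895 [WAR░┃ ┃ 
   ┃2024-01-15 00:00:12.243 [INF░┃ ┃ 
   ┃2024-01-15 00:00:17.145 [DEB░┃ ┃ 
   ┃2024-01-15 00:00:18.723 [ERR░┃ ┃ 


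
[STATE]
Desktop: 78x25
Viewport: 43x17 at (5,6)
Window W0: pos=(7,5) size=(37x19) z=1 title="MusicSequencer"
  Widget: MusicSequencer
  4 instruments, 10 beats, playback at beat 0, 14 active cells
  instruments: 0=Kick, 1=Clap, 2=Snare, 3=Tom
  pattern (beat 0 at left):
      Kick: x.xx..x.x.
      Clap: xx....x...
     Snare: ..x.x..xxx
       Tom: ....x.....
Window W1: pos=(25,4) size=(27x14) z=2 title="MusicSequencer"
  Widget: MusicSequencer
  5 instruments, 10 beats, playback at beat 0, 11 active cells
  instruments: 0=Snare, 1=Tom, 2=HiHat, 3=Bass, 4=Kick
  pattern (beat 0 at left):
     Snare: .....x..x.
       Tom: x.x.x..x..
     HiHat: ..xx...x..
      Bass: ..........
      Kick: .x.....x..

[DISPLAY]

  ┃ MusicSequencer  ┠──────────────────────
  ┠─────────────────┃      ▼123456789      
  ┃      ▼123456789 ┃ Snare·····█··█·      
  ┃  Kick█·██··█·█· ┃   Tom█·█·█··█··      
  ┃  Clap██····█··· ┃ HiHat··██···█··      
  ┃ Snare··█·█··███ ┃  Bass··········      
  ┃   Tom····█····· ┃  Kick·█·····█··      
  ┃                 ┃                      
  ┃                 ┃                      
  ┃                 ┃                      
  ┃                 ┃                      
  ┃                 ┗━━━━━━━━━━━━━━━━━━━━━━
  ┃                                   ┃    
  ┃                                   ┃    
  ┃                                   ┃    
  ┃                                   ┃    
  ┃                                   ┃    


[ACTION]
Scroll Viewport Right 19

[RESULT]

 ┠─────────────────────────┨               
─┃      ▼123456789         ┃               
 ┃ Snare·····█··█·         ┃               
 ┃   Tom█·█·█··█··         ┃               
 ┃ HiHat··██···█··         ┃               
 ┃  Bass··········         ┃               
 ┃  Kick·█·····█··         ┃               
 ┃                         ┃               
 ┃                         ┃               
 ┃                         ┃               
 ┃                         ┃               
 ┗━━━━━━━━━━━━━━━━━━━━━━━━━┛               
                   ┃                       
                   ┃                       
                   ┃                       
                   ┃                       
                   ┃                       


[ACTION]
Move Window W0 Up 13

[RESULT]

 ┠─────────────────────────┨               
 ┃      ▼123456789         ┃               
 ┃ Snare·····█··█·         ┃               
 ┃   Tom█·█·█··█··         ┃               
 ┃ HiHat··██···█··         ┃               
 ┃  Bass··········         ┃               
 ┃  Kick·█·····█··         ┃               
 ┃                         ┃               
 ┃                         ┃               
 ┃                         ┃               
 ┃                         ┃               
 ┗━━━━━━━━━━━━━━━━━━━━━━━━━┛               
━━━━━━━━━━━━━━━━━━━┛                       
                                           
                                           
                                           
                                           


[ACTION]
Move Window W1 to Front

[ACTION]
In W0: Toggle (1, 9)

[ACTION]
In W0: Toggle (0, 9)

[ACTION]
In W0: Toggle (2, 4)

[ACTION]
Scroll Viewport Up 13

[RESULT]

━━━━━━━━━━━━━━━━━━━┓                       
                   ┃                       
───────────────────┨                       
                   ┃                       
 ┏━━━━━━━━━━━━━━━━━━━━━━━━━┓               
 ┃ MusicSequencer          ┃               
 ┠─────────────────────────┨               
 ┃      ▼123456789         ┃               
 ┃ Snare·····█··█·         ┃               
 ┃   Tom█·█·█··█··         ┃               
 ┃ HiHat··██···█··         ┃               
 ┃  Bass··········         ┃               
 ┃  Kick·█·····█··         ┃               
 ┃                         ┃               
 ┃                         ┃               
 ┃                         ┃               
 ┃                         ┃               


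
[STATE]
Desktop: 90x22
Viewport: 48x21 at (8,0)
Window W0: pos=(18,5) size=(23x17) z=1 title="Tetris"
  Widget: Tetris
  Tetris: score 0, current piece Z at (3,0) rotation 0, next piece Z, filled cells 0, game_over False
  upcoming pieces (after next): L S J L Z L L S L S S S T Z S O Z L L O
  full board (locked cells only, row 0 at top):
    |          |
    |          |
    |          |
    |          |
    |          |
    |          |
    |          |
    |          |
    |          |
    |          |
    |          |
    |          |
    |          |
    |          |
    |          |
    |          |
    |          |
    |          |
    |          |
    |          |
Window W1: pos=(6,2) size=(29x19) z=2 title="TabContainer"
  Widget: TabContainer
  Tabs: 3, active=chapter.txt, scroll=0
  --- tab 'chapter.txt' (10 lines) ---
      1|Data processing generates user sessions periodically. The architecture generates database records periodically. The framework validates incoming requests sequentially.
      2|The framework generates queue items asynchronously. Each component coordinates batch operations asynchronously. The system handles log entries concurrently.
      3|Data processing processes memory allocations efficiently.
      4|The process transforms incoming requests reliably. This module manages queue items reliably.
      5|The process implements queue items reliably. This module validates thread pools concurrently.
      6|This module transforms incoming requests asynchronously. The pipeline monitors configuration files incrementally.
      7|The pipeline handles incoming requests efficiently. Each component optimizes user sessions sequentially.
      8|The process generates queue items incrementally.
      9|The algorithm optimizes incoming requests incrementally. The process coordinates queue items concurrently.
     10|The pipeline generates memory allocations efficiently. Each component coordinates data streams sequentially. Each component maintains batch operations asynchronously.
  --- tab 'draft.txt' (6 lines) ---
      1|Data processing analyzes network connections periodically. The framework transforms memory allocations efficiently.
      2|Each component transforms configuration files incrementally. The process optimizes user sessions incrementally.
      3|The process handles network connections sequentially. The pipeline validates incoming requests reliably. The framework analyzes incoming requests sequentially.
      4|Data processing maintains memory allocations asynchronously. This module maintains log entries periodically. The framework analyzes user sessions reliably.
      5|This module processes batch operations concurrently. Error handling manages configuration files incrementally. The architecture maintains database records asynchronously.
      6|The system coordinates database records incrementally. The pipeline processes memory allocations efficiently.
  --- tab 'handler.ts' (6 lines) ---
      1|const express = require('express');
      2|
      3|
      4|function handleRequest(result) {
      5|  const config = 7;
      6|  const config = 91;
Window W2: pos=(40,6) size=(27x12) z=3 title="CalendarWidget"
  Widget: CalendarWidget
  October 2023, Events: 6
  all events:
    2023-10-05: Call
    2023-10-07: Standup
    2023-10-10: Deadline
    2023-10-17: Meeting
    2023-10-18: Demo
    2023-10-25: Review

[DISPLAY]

                                                
                                                
━━━━━━━━━━━━━━━━━━━━━━━━━━┓                     
TabContainer              ┃                     
──────────────────────────┨                     
chapter.txt]│ draft.txt │ ┃━━━━━┓               
──────────────────────────┃     ┏━━━━━━━━━━━━━━━
ata processing generates u┃─────┃ CalendarWidget
he framework generates que┃     ┠───────────────
ata processing processes m┃     ┃       October 
he process transforms inco┃     ┃Mo Tu We Th Fr 
he process implements queu┃     ┃               
his module transforms inco┃     ┃ 2  3  4  5*  6
he pipeline handles incomi┃     ┃ 9 10* 11 12 13
he process generates queue┃:    ┃16 17* 18* 19 2
he algorithm optimizes inc┃     ┃23 24 25* 26 27
he pipeline generates memo┃     ┃30 31          
                          ┃     ┗━━━━━━━━━━━━━━━
                          ┃     ┃               
                          ┃     ┃               
━━━━━━━━━━━━━━━━━━━━━━━━━━┛     ┃               


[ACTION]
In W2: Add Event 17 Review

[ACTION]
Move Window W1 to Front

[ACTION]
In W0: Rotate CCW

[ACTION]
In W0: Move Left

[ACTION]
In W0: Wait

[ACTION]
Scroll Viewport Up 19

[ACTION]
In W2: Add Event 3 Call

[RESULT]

                                                
                                                
━━━━━━━━━━━━━━━━━━━━━━━━━━┓                     
TabContainer              ┃                     
──────────────────────────┨                     
chapter.txt]│ draft.txt │ ┃━━━━━┓               
──────────────────────────┃     ┏━━━━━━━━━━━━━━━
ata processing generates u┃─────┃ CalendarWidget
he framework generates que┃     ┠───────────────
ata processing processes m┃     ┃       October 
he process transforms inco┃     ┃Mo Tu We Th Fr 
he process implements queu┃     ┃               
his module transforms inco┃     ┃ 2  3*  4  5*  
he pipeline handles incomi┃     ┃ 9 10* 11 12 13
he process generates queue┃:    ┃16 17* 18* 19 2
he algorithm optimizes inc┃     ┃23 24 25* 26 27
he pipeline generates memo┃     ┃30 31          
                          ┃     ┗━━━━━━━━━━━━━━━
                          ┃     ┃               
                          ┃     ┃               
━━━━━━━━━━━━━━━━━━━━━━━━━━┛     ┃               


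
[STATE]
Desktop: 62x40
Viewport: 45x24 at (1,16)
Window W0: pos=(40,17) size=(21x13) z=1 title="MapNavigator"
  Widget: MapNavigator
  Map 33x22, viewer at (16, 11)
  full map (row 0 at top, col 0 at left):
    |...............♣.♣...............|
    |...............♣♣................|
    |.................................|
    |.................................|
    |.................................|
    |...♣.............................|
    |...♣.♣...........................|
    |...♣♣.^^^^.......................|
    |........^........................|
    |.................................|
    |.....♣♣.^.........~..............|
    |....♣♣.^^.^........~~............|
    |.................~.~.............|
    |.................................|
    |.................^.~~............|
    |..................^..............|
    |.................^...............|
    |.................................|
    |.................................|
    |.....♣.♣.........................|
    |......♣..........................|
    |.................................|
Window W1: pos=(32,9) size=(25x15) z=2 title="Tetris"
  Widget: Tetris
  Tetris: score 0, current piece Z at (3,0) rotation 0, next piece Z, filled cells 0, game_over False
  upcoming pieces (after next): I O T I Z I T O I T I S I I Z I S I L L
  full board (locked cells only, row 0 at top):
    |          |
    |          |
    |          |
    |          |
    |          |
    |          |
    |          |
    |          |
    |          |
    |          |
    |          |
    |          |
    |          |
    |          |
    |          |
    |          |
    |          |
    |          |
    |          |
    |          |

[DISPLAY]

                               ┃          │  
                               ┃          │  
                               ┃          │Sc
                               ┃          │0 
                               ┃          │  
                               ┃          │  
                               ┃          │  
                               ┗━━━━━━━━━━━━━
                                       ┃^^.^.
                                       ┃.....
                                       ┃.....
                                       ┃.....
                                       ┃.....
                                       ┗━━━━━
                                             
                                             
                                             
                                             
                                             
                                             
                                             
                                             
                                             
                                             


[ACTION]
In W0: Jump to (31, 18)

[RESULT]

                               ┃          │  
                               ┃          │  
                               ┃          │Sc
                               ┃          │0 
                               ┃          │  
                               ┃          │  
                               ┃          │  
                               ┗━━━━━━━━━━━━━
                                       ┃.....
                                       ┃.....
                                       ┃.....
                                       ┃.....
                                       ┃     
                                       ┗━━━━━
                                             
                                             
                                             
                                             
                                             
                                             
                                             
                                             
                                             
                                             


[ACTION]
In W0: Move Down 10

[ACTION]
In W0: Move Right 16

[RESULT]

                               ┃          │  
                               ┃          │  
                               ┃          │Sc
                               ┃          │0 
                               ┃          │  
                               ┃          │  
                               ┃          │  
                               ┗━━━━━━━━━━━━━
                                       ┃.....
                                       ┃     
                                       ┃     
                                       ┃     
                                       ┃     
                                       ┗━━━━━
                                             
                                             
                                             
                                             
                                             
                                             
                                             
                                             
                                             
                                             
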